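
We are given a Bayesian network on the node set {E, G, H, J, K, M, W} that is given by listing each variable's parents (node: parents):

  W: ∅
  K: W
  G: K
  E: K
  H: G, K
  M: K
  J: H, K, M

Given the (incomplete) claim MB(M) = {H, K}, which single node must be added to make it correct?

By definition, MB(M) is built from M's parents, M's children, and the co-parents of M.
Pa(M) = {K}.
Ch(M) = {J}.
Other parents of M's children:
  J: H, K
MB(M) = {H, J, K}.
Comparing with the claimed set, J is missing.

J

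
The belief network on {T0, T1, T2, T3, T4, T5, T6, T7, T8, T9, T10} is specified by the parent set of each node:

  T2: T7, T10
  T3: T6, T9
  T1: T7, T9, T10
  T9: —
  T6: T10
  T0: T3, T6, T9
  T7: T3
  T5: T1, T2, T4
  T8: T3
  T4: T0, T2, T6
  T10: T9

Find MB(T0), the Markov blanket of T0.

The Markov blanket of a node is its parents, its children, and the other parents of its children.
Parents of T0: T3, T6, T9.
Children of T0: T4.
For each child, the remaining parents (spouses of T0):
  parents(T4) \ {T0} = {T2, T6}.
So the Markov blanket of T0 is {T2, T3, T4, T6, T9}.

{T2, T3, T4, T6, T9}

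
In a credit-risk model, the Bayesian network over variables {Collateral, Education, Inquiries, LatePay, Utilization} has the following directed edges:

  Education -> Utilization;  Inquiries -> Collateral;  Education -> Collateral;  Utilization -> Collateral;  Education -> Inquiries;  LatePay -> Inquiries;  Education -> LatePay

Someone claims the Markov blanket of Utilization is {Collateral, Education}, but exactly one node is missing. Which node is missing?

Inquiries

A node's Markov blanket = Pa ∪ Ch ∪ (parents of Ch other than the node itself).
Ch(Utilization) = {Collateral}.
Utilization's parents: Education.
Co-parents of Utilization (other parents of its children):
  parents(Collateral) \ {Utilization} = {Education, Inquiries}.
MB(Utilization) = {Collateral, Education, Inquiries}.
Comparing with the claimed set, Inquiries is missing.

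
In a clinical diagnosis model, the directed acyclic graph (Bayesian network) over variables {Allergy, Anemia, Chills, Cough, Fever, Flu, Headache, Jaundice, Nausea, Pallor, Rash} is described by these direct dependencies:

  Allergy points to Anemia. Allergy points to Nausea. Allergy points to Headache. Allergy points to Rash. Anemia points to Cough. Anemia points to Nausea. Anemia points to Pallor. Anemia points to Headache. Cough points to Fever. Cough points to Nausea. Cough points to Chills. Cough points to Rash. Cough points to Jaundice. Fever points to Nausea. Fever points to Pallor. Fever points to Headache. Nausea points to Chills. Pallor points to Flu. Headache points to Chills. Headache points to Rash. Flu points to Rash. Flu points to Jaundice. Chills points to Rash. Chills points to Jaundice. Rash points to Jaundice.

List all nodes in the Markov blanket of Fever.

By definition, MB(Fever) is built from Fever's parents, Fever's children, and the co-parents of Fever.
Fever has parent Cough.
Fever's children: Headache, Nausea, Pallor.
Other parents of Fever's children:
  Nausea's other parents are Allergy, Anemia, Cough.
  Pallor also has parent Anemia.
  Headache's other parents are Allergy, Anemia.
Union: {Cough} ∪ {Headache, Nausea, Pallor} ∪ {Allergy, Anemia, Cough} = {Allergy, Anemia, Cough, Headache, Nausea, Pallor}.

{Allergy, Anemia, Cough, Headache, Nausea, Pallor}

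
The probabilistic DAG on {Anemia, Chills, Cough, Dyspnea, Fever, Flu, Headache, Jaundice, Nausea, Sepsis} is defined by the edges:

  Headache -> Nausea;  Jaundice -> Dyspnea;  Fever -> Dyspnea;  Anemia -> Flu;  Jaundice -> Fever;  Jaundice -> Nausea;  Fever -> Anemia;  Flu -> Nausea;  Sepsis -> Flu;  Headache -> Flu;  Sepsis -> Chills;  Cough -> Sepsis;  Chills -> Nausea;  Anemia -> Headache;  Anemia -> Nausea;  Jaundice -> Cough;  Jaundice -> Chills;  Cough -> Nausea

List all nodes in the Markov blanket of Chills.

By definition, MB(Chills) is built from Chills's parents, Chills's children, and the co-parents of Chills.
Chills has child Nausea.
Pa(Chills) = {Jaundice, Sepsis}.
Parents of each child, excluding Chills:
  Nausea's other parents are Anemia, Cough, Flu, Headache, Jaundice.
Taking the union gives {Anemia, Cough, Flu, Headache, Jaundice, Nausea, Sepsis}.

{Anemia, Cough, Flu, Headache, Jaundice, Nausea, Sepsis}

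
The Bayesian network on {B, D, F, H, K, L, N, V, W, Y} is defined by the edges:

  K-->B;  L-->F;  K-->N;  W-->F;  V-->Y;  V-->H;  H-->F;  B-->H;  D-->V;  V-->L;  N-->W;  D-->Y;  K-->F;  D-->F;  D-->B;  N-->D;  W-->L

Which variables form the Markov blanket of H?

{B, D, F, K, L, V, W}

The Markov blanket of a node is its parents, its children, and the other parents of its children.
Pa(H) = {B, V}.
H has child F.
Other parents of H's children:
  F: D, K, L, W
So the Markov blanket of H is {B, D, F, K, L, V, W}.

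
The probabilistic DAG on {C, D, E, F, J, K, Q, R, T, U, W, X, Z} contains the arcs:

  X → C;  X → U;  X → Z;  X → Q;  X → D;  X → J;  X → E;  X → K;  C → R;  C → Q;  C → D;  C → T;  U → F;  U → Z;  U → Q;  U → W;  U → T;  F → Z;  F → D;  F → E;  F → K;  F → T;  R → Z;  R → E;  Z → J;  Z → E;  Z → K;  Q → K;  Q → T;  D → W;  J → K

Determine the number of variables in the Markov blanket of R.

6

Pa(R) = {C}.
Ch(R) = {E, Z}.
Co-parents of R (other parents of its children):
  Z: F, U, X
  E: F, X, Z
MB(R) = {C, E, F, U, X, Z}, which has 6 nodes.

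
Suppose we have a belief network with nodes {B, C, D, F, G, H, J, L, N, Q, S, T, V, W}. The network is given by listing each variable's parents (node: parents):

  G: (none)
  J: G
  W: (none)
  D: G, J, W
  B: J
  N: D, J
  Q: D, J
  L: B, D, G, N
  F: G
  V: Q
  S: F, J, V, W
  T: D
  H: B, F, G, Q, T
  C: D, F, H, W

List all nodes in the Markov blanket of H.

H's children: C.
Parents of H: B, F, G, Q, T.
Other parents of H's children:
  C's other parents are D, F, W.
Union: {B, F, G, Q, T} ∪ {C} ∪ {D, F, W} = {B, C, D, F, G, Q, T, W}.

{B, C, D, F, G, Q, T, W}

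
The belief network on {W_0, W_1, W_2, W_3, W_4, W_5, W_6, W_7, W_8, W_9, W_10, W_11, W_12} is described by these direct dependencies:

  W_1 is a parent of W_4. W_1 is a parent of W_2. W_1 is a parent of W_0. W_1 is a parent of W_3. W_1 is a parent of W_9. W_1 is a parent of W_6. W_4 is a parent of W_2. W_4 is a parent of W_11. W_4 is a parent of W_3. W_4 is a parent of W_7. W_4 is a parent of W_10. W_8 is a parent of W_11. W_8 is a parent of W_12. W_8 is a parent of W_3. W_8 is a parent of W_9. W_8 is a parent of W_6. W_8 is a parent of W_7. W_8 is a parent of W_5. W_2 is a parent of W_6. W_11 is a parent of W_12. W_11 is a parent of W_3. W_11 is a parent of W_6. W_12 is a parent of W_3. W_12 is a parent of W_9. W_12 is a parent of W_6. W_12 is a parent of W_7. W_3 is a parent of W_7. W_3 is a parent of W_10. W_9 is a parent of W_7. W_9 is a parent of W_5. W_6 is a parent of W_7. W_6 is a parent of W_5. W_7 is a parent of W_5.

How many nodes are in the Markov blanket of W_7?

A node's Markov blanket = Pa ∪ Ch ∪ (parents of Ch other than the node itself).
W_7's children: W_5.
Parents of W_7: W_3, W_4, W_6, W_8, W_9, W_12.
For each child, the remaining parents (spouses of W_7):
  W_5's other parents are W_6, W_8, W_9.
MB(W_7) = {W_3, W_4, W_5, W_6, W_8, W_9, W_12}, which has 7 nodes.

7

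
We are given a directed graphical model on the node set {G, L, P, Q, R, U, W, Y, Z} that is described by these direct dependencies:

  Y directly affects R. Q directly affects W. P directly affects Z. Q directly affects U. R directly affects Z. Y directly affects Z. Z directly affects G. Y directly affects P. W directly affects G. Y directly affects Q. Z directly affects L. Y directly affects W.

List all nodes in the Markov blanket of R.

Recall MB(v) = parents ∪ children ∪ spouses, where spouses are the other parents of v's children.
Parents of R: Y.
Ch(R) = {Z}.
Co-parents of R (other parents of its children):
  Z: P, Y
So the Markov blanket of R is {P, Y, Z}.

{P, Y, Z}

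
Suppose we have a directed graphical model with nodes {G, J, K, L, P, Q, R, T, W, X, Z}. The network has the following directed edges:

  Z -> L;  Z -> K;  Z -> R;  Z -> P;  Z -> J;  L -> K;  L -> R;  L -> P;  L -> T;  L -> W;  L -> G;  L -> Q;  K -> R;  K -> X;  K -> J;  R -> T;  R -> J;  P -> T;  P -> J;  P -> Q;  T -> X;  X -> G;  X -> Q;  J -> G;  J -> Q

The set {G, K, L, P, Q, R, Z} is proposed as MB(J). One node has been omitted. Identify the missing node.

X

J's children: G, Q.
Pa(J) = {K, P, R, Z}.
For each child, the remaining parents (spouses of J):
  G: L, X
  Q: L, P, X
MB(J) = {G, K, L, P, Q, R, X, Z}.
Comparing with the claimed set, X is missing.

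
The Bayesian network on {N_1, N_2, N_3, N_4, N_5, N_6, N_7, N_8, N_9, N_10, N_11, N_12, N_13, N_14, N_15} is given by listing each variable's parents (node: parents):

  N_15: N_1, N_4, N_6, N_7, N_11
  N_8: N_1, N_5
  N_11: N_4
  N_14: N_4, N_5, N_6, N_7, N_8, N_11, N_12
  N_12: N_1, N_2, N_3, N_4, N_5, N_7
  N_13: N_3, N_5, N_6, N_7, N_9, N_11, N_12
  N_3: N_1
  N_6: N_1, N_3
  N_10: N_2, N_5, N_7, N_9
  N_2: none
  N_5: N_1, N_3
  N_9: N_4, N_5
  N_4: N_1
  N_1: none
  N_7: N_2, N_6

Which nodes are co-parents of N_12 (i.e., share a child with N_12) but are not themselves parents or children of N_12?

{N_6, N_8, N_9, N_11}

Children of N_12: N_13, N_14.
  parents(N_13) \ {N_12} = {N_3, N_5, N_6, N_7, N_9, N_11}.
  N_14's other parents are N_4, N_5, N_6, N_7, N_8, N_11.
Excluding nodes already adjacent to N_12 (N_1, N_2, N_3, N_4, N_5, N_7, N_13, N_14), the co-parent-only contribution is {N_6, N_8, N_9, N_11}.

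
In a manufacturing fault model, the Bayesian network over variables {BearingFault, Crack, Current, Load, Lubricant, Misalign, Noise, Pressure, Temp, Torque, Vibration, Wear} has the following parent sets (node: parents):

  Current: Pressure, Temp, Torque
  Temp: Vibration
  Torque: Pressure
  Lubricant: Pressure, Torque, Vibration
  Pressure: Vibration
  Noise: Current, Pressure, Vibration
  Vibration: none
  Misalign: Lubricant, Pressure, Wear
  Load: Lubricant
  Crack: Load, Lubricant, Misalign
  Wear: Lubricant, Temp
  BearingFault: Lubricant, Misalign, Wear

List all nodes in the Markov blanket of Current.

{Noise, Pressure, Temp, Torque, Vibration}

Current has parents Pressure, Temp, Torque.
Current's children: Noise.
Co-parents of Current (other parents of its children):
  Noise also has parents Pressure, Vibration.
Union: {Pressure, Temp, Torque} ∪ {Noise} ∪ {Pressure, Vibration} = {Noise, Pressure, Temp, Torque, Vibration}.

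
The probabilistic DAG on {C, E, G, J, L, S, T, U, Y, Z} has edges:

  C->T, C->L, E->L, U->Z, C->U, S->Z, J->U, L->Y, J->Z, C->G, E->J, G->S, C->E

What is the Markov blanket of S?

{G, J, U, Z}

By definition, MB(S) is built from S's parents, S's children, and the co-parents of S.
Children of S: Z.
Pa(S) = {G}.
Co-parents of S (other parents of its children):
  parents(Z) \ {S} = {J, U}.
Taking the union gives {G, J, U, Z}.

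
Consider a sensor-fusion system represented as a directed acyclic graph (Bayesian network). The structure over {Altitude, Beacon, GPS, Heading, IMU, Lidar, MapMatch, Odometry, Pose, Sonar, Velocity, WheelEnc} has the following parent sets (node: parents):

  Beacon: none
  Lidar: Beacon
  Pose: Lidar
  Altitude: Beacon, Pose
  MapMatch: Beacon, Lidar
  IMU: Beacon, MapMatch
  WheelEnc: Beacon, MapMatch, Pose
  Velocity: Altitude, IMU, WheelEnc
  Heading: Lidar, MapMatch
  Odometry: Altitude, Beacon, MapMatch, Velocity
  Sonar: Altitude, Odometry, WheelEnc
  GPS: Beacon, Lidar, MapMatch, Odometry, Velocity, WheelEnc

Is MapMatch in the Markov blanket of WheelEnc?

MapMatch is a parent of WheelEnc.
So MapMatch ∈ MB(WheelEnc).

Yes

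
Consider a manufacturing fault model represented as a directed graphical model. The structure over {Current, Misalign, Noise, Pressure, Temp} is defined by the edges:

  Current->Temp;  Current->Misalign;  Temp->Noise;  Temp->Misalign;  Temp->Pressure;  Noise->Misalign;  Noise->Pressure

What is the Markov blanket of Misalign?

Misalign has parents Current, Noise, Temp.
Ch(Misalign) = {}.
With no children, Misalign has no spouses; the co-parent set is empty.
So the Markov blanket of Misalign is {Current, Noise, Temp}.

{Current, Noise, Temp}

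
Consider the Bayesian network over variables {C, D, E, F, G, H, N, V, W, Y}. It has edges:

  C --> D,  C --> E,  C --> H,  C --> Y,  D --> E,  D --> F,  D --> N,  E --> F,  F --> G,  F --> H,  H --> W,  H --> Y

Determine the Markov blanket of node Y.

Y's children: none.
Pa(Y) = {C, H}.
Y has no children, so there are no co-parents.
So the Markov blanket of Y is {C, H}.

{C, H}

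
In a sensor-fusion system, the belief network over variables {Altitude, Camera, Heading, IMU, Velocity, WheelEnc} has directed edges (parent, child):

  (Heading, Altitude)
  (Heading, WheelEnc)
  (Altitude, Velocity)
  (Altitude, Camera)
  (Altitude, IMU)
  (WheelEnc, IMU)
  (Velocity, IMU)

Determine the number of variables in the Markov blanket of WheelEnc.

4

The Markov blanket of a node is its parents, its children, and the other parents of its children.
Parents of WheelEnc: Heading.
Ch(WheelEnc) = {IMU}.
Co-parents of WheelEnc (other parents of its children):
  IMU's other parents are Altitude, Velocity.
MB(WheelEnc) = {Altitude, Heading, IMU, Velocity}, which has 4 nodes.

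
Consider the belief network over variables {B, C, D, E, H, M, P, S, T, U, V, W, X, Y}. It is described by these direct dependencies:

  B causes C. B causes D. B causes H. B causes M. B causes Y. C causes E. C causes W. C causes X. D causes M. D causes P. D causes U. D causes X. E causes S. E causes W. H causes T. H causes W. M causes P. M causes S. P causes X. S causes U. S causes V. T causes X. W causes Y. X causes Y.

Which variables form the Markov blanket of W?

The Markov blanket of a node is its parents, its children, and the other parents of its children.
Pa(W) = {C, E, H}.
W has child Y.
For each child, the remaining parents (spouses of W):
  Y's other parents are B, X.
Union: {C, E, H} ∪ {Y} ∪ {B, X} = {B, C, E, H, X, Y}.

{B, C, E, H, X, Y}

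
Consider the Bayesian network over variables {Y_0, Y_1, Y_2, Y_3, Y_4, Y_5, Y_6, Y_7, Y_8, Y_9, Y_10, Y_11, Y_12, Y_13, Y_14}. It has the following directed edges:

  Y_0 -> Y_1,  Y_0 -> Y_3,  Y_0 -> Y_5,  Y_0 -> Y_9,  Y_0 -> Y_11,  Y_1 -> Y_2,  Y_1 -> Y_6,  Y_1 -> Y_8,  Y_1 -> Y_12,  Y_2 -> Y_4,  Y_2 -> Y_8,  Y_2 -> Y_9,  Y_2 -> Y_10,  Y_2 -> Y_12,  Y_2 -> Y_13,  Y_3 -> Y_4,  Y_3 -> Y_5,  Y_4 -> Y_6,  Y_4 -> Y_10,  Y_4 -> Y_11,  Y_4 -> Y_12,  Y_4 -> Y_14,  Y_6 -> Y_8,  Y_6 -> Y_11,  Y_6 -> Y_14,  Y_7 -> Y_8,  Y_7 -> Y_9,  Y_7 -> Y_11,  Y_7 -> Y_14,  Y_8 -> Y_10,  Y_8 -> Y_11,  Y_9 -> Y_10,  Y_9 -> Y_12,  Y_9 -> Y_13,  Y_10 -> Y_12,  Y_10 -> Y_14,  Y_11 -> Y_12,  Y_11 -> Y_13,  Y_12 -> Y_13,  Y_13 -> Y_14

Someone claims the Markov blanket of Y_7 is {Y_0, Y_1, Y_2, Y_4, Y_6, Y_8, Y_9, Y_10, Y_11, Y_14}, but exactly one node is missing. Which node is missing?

Y_13

Recall MB(v) = parents ∪ children ∪ spouses, where spouses are the other parents of v's children.
Y_7's children: Y_8, Y_9, Y_11, Y_14.
Pa(Y_7) = {}.
For each child, the remaining parents (spouses of Y_7):
  Y_8: Y_1, Y_2, Y_6
  Y_9: Y_0, Y_2
  Y_11: Y_0, Y_4, Y_6, Y_8
  Y_14: Y_4, Y_6, Y_10, Y_13
MB(Y_7) = {Y_0, Y_1, Y_2, Y_4, Y_6, Y_8, Y_9, Y_10, Y_11, Y_13, Y_14}.
Comparing with the claimed set, Y_13 is missing.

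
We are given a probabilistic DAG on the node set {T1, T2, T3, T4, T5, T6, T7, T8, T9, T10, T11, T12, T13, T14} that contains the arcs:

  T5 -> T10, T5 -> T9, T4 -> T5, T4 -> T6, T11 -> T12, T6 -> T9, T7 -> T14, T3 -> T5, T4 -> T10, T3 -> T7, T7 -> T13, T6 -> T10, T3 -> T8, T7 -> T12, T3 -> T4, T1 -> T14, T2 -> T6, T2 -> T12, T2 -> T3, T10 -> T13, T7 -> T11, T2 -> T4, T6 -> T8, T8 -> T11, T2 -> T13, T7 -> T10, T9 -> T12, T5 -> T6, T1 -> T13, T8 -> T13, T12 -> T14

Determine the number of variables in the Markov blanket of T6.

T6's children: T8, T9, T10.
Parents of T6: T2, T4, T5.
Other parents of T6's children:
  T8: T3
  T9: T5
  T10: T4, T5, T7
MB(T6) = {T2, T3, T4, T5, T7, T8, T9, T10}, which has 8 nodes.

8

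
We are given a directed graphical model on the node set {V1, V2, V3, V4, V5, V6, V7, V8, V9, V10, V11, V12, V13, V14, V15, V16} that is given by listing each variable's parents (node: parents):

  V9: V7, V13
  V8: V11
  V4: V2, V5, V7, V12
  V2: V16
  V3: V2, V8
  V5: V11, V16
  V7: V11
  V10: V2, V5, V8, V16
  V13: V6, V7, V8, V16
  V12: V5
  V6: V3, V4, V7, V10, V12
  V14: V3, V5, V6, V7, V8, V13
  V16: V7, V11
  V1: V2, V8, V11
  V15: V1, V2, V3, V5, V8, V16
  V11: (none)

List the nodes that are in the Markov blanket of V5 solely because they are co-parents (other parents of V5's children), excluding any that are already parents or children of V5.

Children of V5: V4, V10, V12, V14, V15.
  V10: V2, V8, V16
  V12: —
  V4: V2, V7, V12
  V14: V3, V6, V7, V8, V13
  V15: V1, V2, V3, V8, V16
Excluding nodes already adjacent to V5 (V4, V10, V11, V12, V14, V15, V16), the co-parent-only contribution is {V1, V2, V3, V6, V7, V8, V13}.

{V1, V2, V3, V6, V7, V8, V13}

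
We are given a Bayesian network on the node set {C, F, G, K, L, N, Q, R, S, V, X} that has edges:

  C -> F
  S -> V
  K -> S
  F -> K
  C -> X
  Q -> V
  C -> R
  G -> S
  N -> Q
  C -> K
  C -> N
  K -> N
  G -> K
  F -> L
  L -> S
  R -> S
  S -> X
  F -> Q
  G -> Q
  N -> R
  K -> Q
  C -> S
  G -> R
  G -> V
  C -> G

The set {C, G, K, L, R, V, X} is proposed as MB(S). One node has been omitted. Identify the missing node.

Q

The Markov blanket of a node is its parents, its children, and the other parents of its children.
S's parents: C, G, K, L, R.
Children of S: V, X.
Parents of each child, excluding S:
  V: G, Q
  X: C
MB(S) = {C, G, K, L, Q, R, V, X}.
Comparing with the claimed set, Q is missing.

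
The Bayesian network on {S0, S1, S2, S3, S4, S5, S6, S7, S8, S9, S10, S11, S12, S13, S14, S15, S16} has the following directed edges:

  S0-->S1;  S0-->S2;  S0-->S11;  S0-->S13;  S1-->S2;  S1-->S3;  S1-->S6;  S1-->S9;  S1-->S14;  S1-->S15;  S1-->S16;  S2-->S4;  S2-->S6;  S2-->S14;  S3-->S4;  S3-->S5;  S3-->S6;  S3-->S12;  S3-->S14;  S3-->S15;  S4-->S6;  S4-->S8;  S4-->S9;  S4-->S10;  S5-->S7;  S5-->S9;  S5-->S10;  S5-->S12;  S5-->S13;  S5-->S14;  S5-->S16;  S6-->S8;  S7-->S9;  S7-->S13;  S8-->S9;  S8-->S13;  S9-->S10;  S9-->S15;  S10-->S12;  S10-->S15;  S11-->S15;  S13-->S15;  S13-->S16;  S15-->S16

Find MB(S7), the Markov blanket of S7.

The Markov blanket of a node is its parents, its children, and the other parents of its children.
S7's children: S9, S13.
Parents of S7: S5.
Parents of each child, excluding S7:
  S9: S1, S4, S5, S8
  S13: S0, S5, S8
Union: {S5} ∪ {S9, S13} ∪ {S0, S1, S4, S5, S8} = {S0, S1, S4, S5, S8, S9, S13}.

{S0, S1, S4, S5, S8, S9, S13}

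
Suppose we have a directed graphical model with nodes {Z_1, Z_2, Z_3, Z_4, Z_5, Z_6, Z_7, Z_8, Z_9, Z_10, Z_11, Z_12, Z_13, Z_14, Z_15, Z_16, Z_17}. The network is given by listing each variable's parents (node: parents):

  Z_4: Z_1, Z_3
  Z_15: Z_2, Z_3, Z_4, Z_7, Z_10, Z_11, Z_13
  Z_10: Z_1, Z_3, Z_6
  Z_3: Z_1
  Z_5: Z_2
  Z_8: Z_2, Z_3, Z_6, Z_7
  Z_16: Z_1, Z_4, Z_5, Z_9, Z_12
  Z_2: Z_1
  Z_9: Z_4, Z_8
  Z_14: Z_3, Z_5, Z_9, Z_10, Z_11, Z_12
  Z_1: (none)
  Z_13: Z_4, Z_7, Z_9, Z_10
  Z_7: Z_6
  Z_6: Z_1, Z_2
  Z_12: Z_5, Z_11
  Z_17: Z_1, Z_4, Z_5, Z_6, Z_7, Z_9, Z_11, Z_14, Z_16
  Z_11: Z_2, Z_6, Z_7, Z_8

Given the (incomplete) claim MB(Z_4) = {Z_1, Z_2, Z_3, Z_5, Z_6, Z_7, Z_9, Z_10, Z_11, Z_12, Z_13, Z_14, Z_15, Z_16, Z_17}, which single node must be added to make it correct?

Z_8

Z_4 has parents Z_1, Z_3.
Ch(Z_4) = {Z_9, Z_13, Z_15, Z_16, Z_17}.
Parents of each child, excluding Z_4:
  parents(Z_9) \ {Z_4} = {Z_8}.
  Z_13's other parents are Z_7, Z_9, Z_10.
  Z_15 also has parents Z_2, Z_3, Z_7, Z_10, Z_11, Z_13.
  parents(Z_16) \ {Z_4} = {Z_1, Z_5, Z_9, Z_12}.
  Z_17 also has parents Z_1, Z_5, Z_6, Z_7, Z_9, Z_11, Z_14, Z_16.
MB(Z_4) = {Z_1, Z_2, Z_3, Z_5, Z_6, Z_7, Z_8, Z_9, Z_10, Z_11, Z_12, Z_13, Z_14, Z_15, Z_16, Z_17}.
Comparing with the claimed set, Z_8 is missing.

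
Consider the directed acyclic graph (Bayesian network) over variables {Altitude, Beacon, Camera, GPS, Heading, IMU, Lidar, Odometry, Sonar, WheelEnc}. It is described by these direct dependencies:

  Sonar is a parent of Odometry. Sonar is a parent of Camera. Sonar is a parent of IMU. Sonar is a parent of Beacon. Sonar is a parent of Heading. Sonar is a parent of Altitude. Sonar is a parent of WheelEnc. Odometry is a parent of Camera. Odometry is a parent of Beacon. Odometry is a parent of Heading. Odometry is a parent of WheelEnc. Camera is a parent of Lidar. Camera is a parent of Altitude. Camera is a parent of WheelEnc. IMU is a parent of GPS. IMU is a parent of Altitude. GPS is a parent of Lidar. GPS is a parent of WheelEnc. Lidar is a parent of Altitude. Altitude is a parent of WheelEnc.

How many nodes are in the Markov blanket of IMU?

Children of IMU: Altitude, GPS.
Pa(IMU) = {Sonar}.
For each child, the remaining parents (spouses of IMU):
  GPS: —
  Altitude: Camera, Lidar, Sonar
MB(IMU) = {Altitude, Camera, GPS, Lidar, Sonar}, which has 5 nodes.

5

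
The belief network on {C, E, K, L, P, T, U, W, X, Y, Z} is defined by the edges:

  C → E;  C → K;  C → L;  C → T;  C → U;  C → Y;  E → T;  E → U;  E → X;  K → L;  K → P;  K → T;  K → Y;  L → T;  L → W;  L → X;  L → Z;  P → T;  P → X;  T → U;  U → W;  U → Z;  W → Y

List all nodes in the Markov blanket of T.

Children of T: U.
Pa(T) = {C, E, K, L, P}.
For each child, the remaining parents (spouses of T):
  U: C, E
MB(T) = {C, E, K, L, P, U}.

{C, E, K, L, P, U}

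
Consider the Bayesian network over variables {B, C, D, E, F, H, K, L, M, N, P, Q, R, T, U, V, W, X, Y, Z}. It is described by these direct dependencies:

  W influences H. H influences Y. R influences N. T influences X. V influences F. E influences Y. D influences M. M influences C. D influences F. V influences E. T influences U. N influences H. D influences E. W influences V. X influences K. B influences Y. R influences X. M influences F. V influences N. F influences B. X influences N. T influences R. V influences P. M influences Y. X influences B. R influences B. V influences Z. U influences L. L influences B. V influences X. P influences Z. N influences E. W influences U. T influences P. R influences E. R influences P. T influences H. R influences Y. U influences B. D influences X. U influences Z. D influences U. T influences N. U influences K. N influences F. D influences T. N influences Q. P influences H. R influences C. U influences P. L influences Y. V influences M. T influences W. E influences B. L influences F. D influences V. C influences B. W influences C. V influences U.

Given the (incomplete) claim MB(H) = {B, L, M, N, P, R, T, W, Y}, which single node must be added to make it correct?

The Markov blanket of a node is its parents, its children, and the other parents of its children.
H's children: Y.
Pa(H) = {N, P, T, W}.
Parents of each child, excluding H:
  Y also has parents B, E, L, M, R.
MB(H) = {B, E, L, M, N, P, R, T, W, Y}.
Comparing with the claimed set, E is missing.

E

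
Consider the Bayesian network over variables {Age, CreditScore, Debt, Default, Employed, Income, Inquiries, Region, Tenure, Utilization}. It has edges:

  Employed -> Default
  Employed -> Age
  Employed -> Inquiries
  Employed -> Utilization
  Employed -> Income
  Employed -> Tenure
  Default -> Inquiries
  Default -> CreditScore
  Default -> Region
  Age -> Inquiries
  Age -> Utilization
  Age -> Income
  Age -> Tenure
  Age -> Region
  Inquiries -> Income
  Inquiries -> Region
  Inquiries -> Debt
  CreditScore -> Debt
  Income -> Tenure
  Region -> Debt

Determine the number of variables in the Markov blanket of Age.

7

A node's Markov blanket = Pa ∪ Ch ∪ (parents of Ch other than the node itself).
Ch(Age) = {Income, Inquiries, Region, Tenure, Utilization}.
Age has parent Employed.
For each child, the remaining parents (spouses of Age):
  parents(Inquiries) \ {Age} = {Default, Employed}.
  parents(Utilization) \ {Age} = {Employed}.
  parents(Income) \ {Age} = {Employed, Inquiries}.
  Tenure's other parents are Employed, Income.
  Region's other parents are Default, Inquiries.
MB(Age) = {Default, Employed, Income, Inquiries, Region, Tenure, Utilization}, which has 7 nodes.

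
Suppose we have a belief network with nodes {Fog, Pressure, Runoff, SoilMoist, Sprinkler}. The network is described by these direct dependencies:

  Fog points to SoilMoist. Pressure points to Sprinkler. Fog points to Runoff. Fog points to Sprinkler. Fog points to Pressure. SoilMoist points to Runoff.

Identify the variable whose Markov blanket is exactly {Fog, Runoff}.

The target node must have every member of {Fog, Runoff} as a parent, child, or co-parent, and no others.
Parents of SoilMoist: Fog; children: Runoff; co-parents: Fog.
These exactly cover the given set, so the node is SoilMoist.

SoilMoist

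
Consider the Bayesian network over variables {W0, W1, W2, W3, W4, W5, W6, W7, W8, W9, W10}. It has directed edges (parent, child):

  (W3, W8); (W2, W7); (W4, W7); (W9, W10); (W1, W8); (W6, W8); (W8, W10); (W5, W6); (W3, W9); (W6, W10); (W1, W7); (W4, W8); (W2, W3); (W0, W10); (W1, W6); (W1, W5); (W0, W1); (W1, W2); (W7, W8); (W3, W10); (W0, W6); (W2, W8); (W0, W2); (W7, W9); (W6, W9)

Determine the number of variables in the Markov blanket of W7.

W7's parents: W1, W2, W4.
Ch(W7) = {W8, W9}.
Other parents of W7's children:
  parents(W8) \ {W7} = {W1, W2, W3, W4, W6}.
  W9's other parents are W3, W6.
MB(W7) = {W1, W2, W3, W4, W6, W8, W9}, which has 7 nodes.

7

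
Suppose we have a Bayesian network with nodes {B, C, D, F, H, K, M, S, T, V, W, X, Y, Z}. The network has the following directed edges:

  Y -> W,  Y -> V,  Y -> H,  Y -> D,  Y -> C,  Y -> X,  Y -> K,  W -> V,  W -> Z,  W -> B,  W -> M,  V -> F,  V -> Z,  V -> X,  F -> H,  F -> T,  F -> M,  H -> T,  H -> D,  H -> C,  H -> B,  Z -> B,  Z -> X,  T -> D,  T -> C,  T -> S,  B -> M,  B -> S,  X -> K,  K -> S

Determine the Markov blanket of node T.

Parents of T: F, H.
T's children: C, D, S.
For each child, the remaining parents (spouses of T):
  D: H, Y
  C: H, Y
  S: B, K
So the Markov blanket of T is {B, C, D, F, H, K, S, Y}.

{B, C, D, F, H, K, S, Y}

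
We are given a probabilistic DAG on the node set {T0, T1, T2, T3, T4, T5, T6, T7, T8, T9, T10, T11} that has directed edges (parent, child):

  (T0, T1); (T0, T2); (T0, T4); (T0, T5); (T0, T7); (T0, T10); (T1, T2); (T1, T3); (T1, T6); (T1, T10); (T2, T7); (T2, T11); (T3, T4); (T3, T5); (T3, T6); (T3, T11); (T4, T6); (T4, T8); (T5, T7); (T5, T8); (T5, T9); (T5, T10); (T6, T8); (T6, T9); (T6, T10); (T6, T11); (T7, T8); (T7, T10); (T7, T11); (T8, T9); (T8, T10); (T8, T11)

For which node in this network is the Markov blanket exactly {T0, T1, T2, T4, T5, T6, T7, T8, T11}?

T3

The target node must have every member of {T0, T1, T2, T4, T5, T6, T7, T8, T11} as a parent, child, or co-parent, and no others.
Parents of T3: T1; children: T4, T5, T6, T11; co-parents: T0, T1, T2, T4, T6, T7, T8.
These exactly cover the given set, so the node is T3.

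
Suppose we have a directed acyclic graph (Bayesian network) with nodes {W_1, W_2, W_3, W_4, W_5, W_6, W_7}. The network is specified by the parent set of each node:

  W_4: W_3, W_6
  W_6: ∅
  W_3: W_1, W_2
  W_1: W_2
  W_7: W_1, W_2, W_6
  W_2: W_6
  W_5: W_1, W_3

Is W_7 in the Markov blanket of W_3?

W_3 has children W_4, W_5.
W_3's parents: W_1, W_2.
Co-parents of W_3 (other parents of its children):
  W_5: W_1
  W_4: W_6
MB(W_3) = {W_1, W_2, W_4, W_5, W_6}; W_7 is not in this set.

No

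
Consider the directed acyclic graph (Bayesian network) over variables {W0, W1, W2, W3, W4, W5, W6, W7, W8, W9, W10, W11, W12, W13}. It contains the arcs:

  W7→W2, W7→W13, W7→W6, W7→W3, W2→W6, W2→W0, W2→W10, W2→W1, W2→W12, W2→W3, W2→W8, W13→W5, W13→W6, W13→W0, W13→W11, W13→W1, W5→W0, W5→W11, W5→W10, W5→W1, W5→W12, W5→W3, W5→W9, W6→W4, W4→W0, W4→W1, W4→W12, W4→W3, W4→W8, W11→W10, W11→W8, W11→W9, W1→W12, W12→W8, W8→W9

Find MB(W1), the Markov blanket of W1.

Ch(W1) = {W12}.
Parents of W1: W2, W4, W5, W13.
For each child, the remaining parents (spouses of W1):
  W12: W2, W4, W5
Taking the union gives {W2, W4, W5, W12, W13}.

{W2, W4, W5, W12, W13}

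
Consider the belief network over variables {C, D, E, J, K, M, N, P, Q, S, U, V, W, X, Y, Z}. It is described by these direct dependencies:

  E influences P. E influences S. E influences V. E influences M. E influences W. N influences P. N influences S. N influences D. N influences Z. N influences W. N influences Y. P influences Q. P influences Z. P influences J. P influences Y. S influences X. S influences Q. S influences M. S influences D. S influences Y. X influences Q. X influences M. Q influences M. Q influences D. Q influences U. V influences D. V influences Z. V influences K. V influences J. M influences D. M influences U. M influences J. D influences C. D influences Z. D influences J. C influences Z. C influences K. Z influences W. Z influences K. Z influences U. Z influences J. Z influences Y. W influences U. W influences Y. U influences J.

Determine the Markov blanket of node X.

The Markov blanket of a node is its parents, its children, and the other parents of its children.
Children of X: M, Q.
Parents of X: S.
Parents of each child, excluding X:
  Q also has parents P, S.
  M also has parents E, Q, S.
Union: {S} ∪ {M, Q} ∪ {E, P, Q, S} = {E, M, P, Q, S}.

{E, M, P, Q, S}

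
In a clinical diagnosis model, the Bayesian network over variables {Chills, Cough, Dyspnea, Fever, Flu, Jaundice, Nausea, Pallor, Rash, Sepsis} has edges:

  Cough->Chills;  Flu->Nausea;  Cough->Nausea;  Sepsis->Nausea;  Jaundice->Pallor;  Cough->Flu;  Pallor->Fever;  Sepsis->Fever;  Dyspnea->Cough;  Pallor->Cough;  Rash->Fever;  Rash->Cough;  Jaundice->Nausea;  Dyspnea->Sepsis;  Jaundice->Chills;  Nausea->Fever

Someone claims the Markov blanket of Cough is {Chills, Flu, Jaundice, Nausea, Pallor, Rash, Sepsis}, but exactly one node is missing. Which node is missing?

Recall MB(v) = parents ∪ children ∪ spouses, where spouses are the other parents of v's children.
Parents of Cough: Dyspnea, Pallor, Rash.
Cough's children: Chills, Flu, Nausea.
Co-parents of Cough (other parents of its children):
  Flu has no other parent.
  parents(Nausea) \ {Cough} = {Flu, Jaundice, Sepsis}.
  parents(Chills) \ {Cough} = {Jaundice}.
MB(Cough) = {Chills, Dyspnea, Flu, Jaundice, Nausea, Pallor, Rash, Sepsis}.
Comparing with the claimed set, Dyspnea is missing.

Dyspnea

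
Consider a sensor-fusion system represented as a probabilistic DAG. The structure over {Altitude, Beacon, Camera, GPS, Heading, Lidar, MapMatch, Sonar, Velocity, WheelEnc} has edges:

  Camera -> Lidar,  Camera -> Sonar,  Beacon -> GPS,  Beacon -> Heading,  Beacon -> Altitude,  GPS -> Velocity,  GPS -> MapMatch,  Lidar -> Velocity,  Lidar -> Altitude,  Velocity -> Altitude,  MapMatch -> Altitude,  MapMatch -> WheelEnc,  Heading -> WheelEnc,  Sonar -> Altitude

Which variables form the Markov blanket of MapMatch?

{Altitude, Beacon, GPS, Heading, Lidar, Sonar, Velocity, WheelEnc}

Recall MB(v) = parents ∪ children ∪ spouses, where spouses are the other parents of v's children.
Parents of MapMatch: GPS.
MapMatch has children Altitude, WheelEnc.
Other parents of MapMatch's children:
  Altitude's other parents are Beacon, Lidar, Sonar, Velocity.
  parents(WheelEnc) \ {MapMatch} = {Heading}.
MB(MapMatch) = {Altitude, Beacon, GPS, Heading, Lidar, Sonar, Velocity, WheelEnc}.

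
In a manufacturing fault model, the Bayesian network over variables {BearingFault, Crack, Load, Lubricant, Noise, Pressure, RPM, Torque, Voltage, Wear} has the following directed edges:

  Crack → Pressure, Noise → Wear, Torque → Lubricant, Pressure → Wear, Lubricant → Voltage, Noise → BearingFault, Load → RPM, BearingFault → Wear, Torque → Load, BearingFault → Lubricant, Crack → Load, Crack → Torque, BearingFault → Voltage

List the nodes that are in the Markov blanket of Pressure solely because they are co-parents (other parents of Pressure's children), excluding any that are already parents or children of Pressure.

Children of Pressure: Wear.
  Wear also has parents BearingFault, Noise.
Excluding nodes already adjacent to Pressure (Crack, Wear), the co-parent-only contribution is {BearingFault, Noise}.

{BearingFault, Noise}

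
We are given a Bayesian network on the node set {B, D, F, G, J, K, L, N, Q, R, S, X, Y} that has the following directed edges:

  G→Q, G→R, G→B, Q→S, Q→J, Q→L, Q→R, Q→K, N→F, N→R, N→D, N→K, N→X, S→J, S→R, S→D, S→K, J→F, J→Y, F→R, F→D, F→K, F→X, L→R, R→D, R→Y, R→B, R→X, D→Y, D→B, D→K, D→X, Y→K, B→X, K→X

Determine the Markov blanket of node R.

{B, D, F, G, J, K, L, N, Q, S, X, Y}

Recall MB(v) = parents ∪ children ∪ spouses, where spouses are the other parents of v's children.
Ch(R) = {B, D, X, Y}.
R's parents: F, G, L, N, Q, S.
For each child, the remaining parents (spouses of R):
  parents(D) \ {R} = {F, N, S}.
  Y's other parents are D, J.
  parents(B) \ {R} = {D, G}.
  X also has parents B, D, F, K, N.
Taking the union gives {B, D, F, G, J, K, L, N, Q, S, X, Y}.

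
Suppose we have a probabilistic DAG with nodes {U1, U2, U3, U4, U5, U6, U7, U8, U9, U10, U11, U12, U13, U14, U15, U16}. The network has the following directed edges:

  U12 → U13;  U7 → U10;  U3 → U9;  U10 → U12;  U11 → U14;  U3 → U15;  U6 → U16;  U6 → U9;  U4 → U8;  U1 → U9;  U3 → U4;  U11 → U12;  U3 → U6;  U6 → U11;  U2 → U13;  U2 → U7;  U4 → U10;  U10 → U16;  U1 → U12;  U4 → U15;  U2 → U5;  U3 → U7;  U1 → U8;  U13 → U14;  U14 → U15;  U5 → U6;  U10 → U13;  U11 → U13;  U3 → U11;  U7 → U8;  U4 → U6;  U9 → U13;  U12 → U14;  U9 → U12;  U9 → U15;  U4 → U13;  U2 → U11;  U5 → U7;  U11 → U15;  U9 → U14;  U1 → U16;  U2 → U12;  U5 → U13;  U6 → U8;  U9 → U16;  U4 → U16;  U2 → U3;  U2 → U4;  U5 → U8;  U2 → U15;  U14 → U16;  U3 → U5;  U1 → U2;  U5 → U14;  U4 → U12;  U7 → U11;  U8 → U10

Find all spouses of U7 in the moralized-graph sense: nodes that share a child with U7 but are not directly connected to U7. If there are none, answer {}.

Children of U7: U8, U10, U11.
  U8: U1, U4, U5, U6
  U10: U4, U8
  U11: U2, U3, U6
Excluding nodes already adjacent to U7 (U2, U3, U5, U8, U10, U11), the co-parent-only contribution is {U1, U4, U6}.

{U1, U4, U6}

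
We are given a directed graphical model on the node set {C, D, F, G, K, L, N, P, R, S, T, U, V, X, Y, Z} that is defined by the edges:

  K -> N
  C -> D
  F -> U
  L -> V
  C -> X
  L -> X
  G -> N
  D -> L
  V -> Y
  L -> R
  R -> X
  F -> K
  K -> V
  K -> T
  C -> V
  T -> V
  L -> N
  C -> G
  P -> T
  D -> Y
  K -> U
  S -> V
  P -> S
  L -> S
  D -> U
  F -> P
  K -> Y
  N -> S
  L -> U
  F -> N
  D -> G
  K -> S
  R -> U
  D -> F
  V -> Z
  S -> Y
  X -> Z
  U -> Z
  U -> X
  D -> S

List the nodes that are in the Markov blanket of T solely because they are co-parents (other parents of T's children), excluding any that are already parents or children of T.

Children of T: V.
  V also has parents C, K, L, S.
Excluding nodes already adjacent to T (K, P, V), the co-parent-only contribution is {C, L, S}.

{C, L, S}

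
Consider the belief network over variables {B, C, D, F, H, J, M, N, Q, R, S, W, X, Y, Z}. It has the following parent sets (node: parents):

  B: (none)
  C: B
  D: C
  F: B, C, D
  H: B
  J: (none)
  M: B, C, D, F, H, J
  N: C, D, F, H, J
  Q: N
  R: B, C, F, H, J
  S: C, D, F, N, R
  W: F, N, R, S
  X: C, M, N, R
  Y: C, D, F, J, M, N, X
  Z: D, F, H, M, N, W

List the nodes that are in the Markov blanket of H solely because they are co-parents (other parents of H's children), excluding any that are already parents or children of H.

{C, D, F, J, W}

Children of H: M, N, R, Z.
  parents(M) \ {H} = {B, C, D, F, J}.
  N's other parents are C, D, F, J.
  R's other parents are B, C, F, J.
  Z also has parents D, F, M, N, W.
Excluding nodes already adjacent to H (B, M, N, R, Z), the co-parent-only contribution is {C, D, F, J, W}.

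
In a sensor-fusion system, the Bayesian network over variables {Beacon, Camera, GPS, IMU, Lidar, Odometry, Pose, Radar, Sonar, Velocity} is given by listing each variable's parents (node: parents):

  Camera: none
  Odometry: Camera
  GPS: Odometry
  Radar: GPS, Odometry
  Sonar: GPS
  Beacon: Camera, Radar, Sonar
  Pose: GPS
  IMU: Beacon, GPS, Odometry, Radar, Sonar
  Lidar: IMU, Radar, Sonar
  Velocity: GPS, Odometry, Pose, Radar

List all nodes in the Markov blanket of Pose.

{GPS, Odometry, Radar, Velocity}

Pose has parent GPS.
Children of Pose: Velocity.
For each child, the remaining parents (spouses of Pose):
  Velocity: GPS, Odometry, Radar
So the Markov blanket of Pose is {GPS, Odometry, Radar, Velocity}.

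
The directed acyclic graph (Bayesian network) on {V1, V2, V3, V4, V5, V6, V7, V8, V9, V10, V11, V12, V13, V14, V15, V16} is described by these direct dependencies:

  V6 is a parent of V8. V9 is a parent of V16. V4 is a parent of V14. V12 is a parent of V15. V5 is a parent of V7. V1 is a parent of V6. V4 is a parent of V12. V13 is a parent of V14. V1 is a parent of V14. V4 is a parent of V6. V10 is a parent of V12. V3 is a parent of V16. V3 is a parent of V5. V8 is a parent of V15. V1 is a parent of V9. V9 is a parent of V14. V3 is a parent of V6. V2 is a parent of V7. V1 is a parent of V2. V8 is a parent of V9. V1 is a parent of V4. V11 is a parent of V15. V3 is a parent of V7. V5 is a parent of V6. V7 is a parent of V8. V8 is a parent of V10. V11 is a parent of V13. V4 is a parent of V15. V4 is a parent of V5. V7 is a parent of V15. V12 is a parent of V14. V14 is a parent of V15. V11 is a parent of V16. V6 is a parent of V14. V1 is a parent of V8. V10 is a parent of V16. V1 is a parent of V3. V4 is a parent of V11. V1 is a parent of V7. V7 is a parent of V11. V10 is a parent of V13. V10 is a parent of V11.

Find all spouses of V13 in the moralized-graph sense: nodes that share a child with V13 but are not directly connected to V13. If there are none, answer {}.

Children of V13: V14.
  V14's other parents are V1, V4, V6, V9, V12.
Excluding nodes already adjacent to V13 (V10, V11, V14), the co-parent-only contribution is {V1, V4, V6, V9, V12}.

{V1, V4, V6, V9, V12}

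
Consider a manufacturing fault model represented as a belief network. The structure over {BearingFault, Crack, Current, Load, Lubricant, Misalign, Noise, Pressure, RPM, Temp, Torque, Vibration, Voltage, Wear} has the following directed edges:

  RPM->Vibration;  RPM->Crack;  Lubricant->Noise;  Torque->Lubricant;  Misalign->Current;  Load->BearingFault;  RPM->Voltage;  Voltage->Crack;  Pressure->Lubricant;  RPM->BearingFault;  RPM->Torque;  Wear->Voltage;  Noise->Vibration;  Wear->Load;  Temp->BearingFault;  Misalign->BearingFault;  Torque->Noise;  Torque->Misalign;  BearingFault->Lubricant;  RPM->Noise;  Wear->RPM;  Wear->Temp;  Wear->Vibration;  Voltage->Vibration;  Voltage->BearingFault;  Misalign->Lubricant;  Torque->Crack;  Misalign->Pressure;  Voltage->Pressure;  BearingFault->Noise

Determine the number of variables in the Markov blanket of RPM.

Pa(RPM) = {Wear}.
Ch(RPM) = {BearingFault, Crack, Noise, Torque, Vibration, Voltage}.
Co-parents of RPM (other parents of its children):
  Torque: —
  Voltage: Wear
  BearingFault: Load, Misalign, Temp, Voltage
  Noise: BearingFault, Lubricant, Torque
  Vibration: Noise, Voltage, Wear
  Crack: Torque, Voltage
MB(RPM) = {BearingFault, Crack, Load, Lubricant, Misalign, Noise, Temp, Torque, Vibration, Voltage, Wear}, which has 11 nodes.

11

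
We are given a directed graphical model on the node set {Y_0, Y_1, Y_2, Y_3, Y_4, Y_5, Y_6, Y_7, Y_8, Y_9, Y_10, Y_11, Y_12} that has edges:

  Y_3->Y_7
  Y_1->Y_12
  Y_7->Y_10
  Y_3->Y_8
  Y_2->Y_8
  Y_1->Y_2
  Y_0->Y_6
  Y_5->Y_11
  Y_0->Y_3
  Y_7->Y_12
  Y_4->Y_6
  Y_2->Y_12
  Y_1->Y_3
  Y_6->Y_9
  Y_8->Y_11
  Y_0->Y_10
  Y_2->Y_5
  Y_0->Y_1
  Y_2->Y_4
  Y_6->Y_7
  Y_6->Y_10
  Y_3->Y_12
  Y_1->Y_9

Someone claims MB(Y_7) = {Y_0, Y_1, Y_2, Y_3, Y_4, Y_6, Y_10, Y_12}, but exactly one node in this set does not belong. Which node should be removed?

Y_4

By definition, MB(Y_7) is built from Y_7's parents, Y_7's children, and the co-parents of Y_7.
Pa(Y_7) = {Y_3, Y_6}.
Children of Y_7: Y_10, Y_12.
For each child, the remaining parents (spouses of Y_7):
  Y_10 also has parents Y_0, Y_6.
  Y_12 also has parents Y_1, Y_2, Y_3.
MB(Y_7) = {Y_0, Y_1, Y_2, Y_3, Y_6, Y_10, Y_12}.
Y_4 is neither a parent, child, nor co-parent of Y_7, so it does not belong.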